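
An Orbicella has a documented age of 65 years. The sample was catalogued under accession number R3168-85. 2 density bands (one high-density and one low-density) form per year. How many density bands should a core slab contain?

65 years at 2 density bands per year gives 65 × 2 = 130 density bands.
So 130 density bands should be present.

130 density bands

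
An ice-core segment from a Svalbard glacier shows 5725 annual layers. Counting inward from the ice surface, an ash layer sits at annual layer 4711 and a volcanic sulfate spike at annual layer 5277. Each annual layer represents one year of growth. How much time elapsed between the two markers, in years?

5277 − 4711 = 566 annual layers lie between the two events.
That is 566 years at one annual layer per year.

566 years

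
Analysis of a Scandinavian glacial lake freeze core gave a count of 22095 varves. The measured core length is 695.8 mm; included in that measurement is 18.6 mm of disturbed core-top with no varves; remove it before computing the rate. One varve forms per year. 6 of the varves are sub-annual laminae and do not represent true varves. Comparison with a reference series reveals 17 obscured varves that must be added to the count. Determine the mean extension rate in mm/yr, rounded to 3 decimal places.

0.031 mm/yr

Adjusted count: 22095 − 6 + 17 = 22106 varves.
Removing the 18.6 mm offcut leaves 695.8 − 18.6 = 677.2 mm.
Extension rate ≈ 677.2 / 22106 = 0.031 mm/yr.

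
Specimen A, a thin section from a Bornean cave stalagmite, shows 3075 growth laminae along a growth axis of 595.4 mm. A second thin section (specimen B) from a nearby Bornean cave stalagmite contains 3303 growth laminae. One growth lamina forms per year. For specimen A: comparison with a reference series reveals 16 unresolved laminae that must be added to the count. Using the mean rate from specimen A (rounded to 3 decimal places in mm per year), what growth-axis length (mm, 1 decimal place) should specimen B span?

637.5 mm

Specimen A: adjusted count: 3075 + 16 = 3091 growth laminae.
A: Mean rate = 595.4 mm / 3091 years ≈ 0.193 mm per year.
B's length ≈ 0.193 × 3303 = 637.5 mm.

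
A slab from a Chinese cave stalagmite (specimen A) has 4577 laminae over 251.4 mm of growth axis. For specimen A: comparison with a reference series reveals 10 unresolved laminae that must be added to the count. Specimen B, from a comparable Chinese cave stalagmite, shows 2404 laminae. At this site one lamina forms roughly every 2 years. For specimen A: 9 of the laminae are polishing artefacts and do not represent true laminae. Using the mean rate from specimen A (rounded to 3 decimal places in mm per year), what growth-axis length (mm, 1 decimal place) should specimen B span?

Specimen A: adjusted count: 4577 − 9 + 10 = 4578 laminae.
Specimen A: 4578 laminae at 2 years each span 4578 × 2 = 9156 years.
A: Mean rate = 251.4 mm / 9156 years ≈ 0.027 mm/year.
Specimen B: at 2 years per lamina, 2404 × 2 = 4808 years. B's length ≈ 0.027 × 4808 = 129.8 mm.

129.8 mm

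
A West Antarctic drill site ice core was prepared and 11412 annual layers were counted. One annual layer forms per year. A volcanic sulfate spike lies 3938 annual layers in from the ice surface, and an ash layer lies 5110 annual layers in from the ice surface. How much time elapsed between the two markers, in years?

Separation: 5110 − 3938 = 1172 annual layers.
At one annual layer per year, 1172 years elapsed between them.

1172 yr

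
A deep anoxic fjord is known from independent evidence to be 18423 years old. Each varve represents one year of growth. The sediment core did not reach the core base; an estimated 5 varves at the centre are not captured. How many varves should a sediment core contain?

At one varve per year, 18423 years correspond to 18423 varves.
Less the 5 uncaptured varves: 18423 − 5 = 18418.

18418 varves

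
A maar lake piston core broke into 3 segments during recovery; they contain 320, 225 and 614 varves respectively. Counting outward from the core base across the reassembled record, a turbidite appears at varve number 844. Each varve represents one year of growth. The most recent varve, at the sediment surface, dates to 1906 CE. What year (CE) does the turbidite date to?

Total varves = 320 + 225 + 614 = 1159.
1159 − 844 = 315 varves lie beyond the turbidite toward the sediment surface.
1906 − 315 = 1591 CE.

1591 CE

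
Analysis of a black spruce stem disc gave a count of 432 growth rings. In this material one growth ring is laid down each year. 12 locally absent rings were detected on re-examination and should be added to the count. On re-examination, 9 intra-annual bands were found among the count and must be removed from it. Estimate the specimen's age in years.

True growth ring count = 432 − 9 + 12 = 435.
At one growth ring per year, that is 435 years.

435 years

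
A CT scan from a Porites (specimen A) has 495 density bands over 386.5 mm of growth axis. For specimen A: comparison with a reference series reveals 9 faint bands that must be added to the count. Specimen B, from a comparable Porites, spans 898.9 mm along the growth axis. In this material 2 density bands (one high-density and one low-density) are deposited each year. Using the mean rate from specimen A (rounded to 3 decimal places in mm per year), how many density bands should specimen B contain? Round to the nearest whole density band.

1172 density bands

Specimen A: true density band count = 495 + 9 = 504.
Specimen A: with 2 density bands per year, 504 / 2 = 252 years.
A: Mean rate = 386.5 mm / 252 years ≈ 1.534 mm per year.
For B, 898.9 / 1.534 = 585.98 years; at 2 density bands per year that is 585.98 × 2 ≈ 1172 density bands.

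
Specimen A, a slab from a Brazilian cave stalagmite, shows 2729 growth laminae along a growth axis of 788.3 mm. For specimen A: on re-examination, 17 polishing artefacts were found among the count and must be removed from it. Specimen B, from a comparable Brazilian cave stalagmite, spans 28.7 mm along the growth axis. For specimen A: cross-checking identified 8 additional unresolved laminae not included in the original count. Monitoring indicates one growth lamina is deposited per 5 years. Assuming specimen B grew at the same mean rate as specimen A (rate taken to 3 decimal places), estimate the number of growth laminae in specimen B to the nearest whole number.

99 growth laminae

Specimen A: correcting the raw count gives 2729 − 17 + 8 = 2720 true growth laminae.
Specimen A: at 5 years per growth lamina, 2720 × 5 = 13600 years.
A: Mean rate = 788.3 mm / 13600 years ≈ 0.058 mm/year.
Specimen B: 28.7 mm / 0.058 mm per year = 494.83 years; at 5 years per growth lamina that is 494.83 / 5 ≈ 99 growth laminae.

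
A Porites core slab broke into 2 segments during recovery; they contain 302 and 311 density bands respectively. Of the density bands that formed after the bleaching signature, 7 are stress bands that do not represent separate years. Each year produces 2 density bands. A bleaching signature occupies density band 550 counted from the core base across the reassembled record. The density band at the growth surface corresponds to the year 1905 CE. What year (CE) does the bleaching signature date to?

1877 CE

Total density bands = 302 + 311 = 613.
Between density band 550 and the growth surface there are 613 − 550 = 63 density bands.
Excluding 7 false density bands: 63 − 7 = 56.
56 density bands at 2 per year is 56 / 2 = 28 years.
1905 − 28 = 1877 CE.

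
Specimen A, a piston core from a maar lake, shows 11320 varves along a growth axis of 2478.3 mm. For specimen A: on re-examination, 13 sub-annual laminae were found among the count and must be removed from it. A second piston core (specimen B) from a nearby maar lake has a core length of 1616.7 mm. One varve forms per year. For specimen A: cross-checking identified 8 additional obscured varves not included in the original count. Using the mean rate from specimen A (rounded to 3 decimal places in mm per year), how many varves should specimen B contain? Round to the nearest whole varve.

7382 varves

Specimen A: adjusted count: 11320 − 13 + 8 = 11315 varves.
A: 2478.3 mm over 11315 years gives 2478.3 / 11315 ≈ 0.219 mm/year.
B spans 1616.7 / 0.219 = 7382.19 years ≈ 7382 varves.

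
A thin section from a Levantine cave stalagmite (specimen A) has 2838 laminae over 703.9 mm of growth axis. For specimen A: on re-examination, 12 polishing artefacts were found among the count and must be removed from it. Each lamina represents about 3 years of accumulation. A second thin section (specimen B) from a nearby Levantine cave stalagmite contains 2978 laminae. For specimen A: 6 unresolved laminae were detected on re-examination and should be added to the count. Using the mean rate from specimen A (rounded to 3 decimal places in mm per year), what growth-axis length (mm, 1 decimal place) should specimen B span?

Specimen A: true lamina count = 2838 − 12 + 6 = 2832.
Specimen A: 2832 laminae at 3 years each span 2832 × 3 = 8496 years.
A: Extension rate ≈ 703.9 / 8496 = 0.083 mm per year.
Specimen B: 2978 laminae at 3 years each span 2978 × 3 = 8934 years. B's length ≈ 0.083 × 8934 = 741.5 mm.

741.5 mm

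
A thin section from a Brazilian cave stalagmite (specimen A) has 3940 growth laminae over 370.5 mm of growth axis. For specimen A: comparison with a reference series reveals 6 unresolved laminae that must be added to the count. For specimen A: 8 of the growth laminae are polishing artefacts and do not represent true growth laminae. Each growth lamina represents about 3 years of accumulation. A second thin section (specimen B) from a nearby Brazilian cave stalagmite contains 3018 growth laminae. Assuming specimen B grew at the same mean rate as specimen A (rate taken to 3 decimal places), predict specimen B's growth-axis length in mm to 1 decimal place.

280.7 mm

Specimen A: adjusted count: 3940 − 8 + 6 = 3938 growth laminae.
Specimen A: 3938 growth laminae at 3 years each span 3938 × 3 = 11814 years.
A: Extension rate ≈ 370.5 / 11814 = 0.031 mm/year.
Specimen B: multiplying by 3 years per growth lamina: 3018 × 3 = 9054 years. For B, 0.031 mm/year × 9054 years = 280.7 mm.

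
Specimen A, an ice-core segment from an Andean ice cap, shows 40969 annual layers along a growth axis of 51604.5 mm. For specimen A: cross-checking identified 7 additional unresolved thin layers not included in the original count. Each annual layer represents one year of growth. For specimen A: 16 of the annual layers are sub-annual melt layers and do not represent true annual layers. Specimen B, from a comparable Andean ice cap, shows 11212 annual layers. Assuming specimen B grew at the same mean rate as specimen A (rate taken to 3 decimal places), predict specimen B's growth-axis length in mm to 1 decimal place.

Specimen A: true annual layer count = 40969 − 16 + 7 = 40960.
A: Mean rate = 51604.5 mm / 40960 years ≈ 1.260 mm per year.
For B, 1.260 mm/year × 11212 years = 14127.1 mm.

14127.1 mm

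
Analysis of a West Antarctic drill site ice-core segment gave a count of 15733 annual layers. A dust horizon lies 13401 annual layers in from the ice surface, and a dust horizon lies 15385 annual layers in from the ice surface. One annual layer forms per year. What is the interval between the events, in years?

The two markers are separated by 15385 − 13401 = 1984 annual layers.
One annual layer per year makes the interval 1984 years.

1984 years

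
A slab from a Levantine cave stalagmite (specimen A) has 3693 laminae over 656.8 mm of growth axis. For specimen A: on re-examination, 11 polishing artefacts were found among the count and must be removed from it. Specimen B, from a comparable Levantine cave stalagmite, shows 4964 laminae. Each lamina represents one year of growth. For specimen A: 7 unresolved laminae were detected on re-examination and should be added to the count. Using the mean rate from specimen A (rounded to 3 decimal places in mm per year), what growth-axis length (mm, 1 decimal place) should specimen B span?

Specimen A: correcting the raw count gives 3693 − 11 + 7 = 3689 true laminae.
A: Mean rate = 656.8 mm / 3689 years ≈ 0.178 mm per year.
Length of B = 0.178 × 4964 = 883.6 mm.

883.6 mm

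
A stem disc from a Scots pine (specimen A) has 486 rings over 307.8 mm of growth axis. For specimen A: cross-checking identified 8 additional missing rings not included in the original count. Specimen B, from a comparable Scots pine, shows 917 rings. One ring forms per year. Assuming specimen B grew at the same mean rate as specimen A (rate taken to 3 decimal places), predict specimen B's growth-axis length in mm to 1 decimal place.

Specimen A: correcting the raw count gives 486 + 8 = 494 true rings.
A: Extension rate ≈ 307.8 / 494 = 0.623 mm per year.
For B, 0.623 mm/year × 917 years = 571.3 mm.

571.3 mm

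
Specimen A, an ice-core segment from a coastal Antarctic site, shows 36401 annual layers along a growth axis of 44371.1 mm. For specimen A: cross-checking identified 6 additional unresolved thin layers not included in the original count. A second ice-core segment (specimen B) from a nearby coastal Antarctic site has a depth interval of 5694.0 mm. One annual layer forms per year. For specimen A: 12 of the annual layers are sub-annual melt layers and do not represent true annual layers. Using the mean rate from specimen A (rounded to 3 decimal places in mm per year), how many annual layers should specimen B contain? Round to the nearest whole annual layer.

4671 annual layers

Specimen A: correcting the raw count gives 36401 − 12 + 6 = 36395 true annual layers.
A: 44371.1 mm over 36395 years gives 44371.1 / 36395 ≈ 1.219 mm/year.
For B, 5694.0 / 1.219 = 4671.04 years ≈ 4671 annual layers.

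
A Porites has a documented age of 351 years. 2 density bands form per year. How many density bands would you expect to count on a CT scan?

Expected density bands: 351 × 2 = 702.
So 702 density bands should be present.

702 density bands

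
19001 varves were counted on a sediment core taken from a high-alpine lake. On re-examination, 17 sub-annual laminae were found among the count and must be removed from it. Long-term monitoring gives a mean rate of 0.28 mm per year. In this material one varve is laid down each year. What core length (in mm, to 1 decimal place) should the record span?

After corrections the count is 19001 − 17 = 18984 varves.
18984 years at 0.28 mm/year gives 0.28 × 18984 = 5315.5 mm.

5315.5 mm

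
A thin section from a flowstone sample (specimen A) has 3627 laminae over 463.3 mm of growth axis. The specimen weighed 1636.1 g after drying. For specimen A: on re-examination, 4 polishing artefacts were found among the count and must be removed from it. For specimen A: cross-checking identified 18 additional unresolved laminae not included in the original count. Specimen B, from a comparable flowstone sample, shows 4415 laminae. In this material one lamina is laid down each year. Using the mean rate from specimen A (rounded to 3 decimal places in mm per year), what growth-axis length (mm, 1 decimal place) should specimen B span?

560.7 mm

Specimen A: adjusted count: 3627 − 4 + 18 = 3641 laminae.
A: Extension rate ≈ 463.3 / 3641 = 0.127 mm/year.
For B, 0.127 mm/year × 4415 years = 560.7 mm.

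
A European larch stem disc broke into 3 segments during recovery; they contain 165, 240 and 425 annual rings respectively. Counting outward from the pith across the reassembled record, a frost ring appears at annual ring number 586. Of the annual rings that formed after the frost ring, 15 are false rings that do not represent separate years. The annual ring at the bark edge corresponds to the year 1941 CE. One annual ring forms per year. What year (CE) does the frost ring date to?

Total annual rings = 165 + 240 + 425 = 830.
Between annual ring 586 and the bark edge there are 830 − 586 = 244 annual rings.
Excluding 15 false annual rings: 244 − 15 = 229.
The annual ring at the bark edge is 1941 CE, so the frost ring dates to 1941 − 229 = 1712 CE.

1712 CE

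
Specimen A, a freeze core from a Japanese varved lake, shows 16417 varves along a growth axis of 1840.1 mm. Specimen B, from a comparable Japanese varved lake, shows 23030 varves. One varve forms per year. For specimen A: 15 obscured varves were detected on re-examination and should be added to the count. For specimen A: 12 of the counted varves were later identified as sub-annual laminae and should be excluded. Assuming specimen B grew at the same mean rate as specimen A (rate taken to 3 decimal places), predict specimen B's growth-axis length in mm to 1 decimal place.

2579.4 mm

Specimen A: correcting the raw count gives 16417 − 12 + 15 = 16420 true varves.
A: 1840.1 mm over 16420 years gives 1840.1 / 16420 ≈ 0.112 mm per year.
For B, 0.112 mm/year × 23030 years = 2579.4 mm.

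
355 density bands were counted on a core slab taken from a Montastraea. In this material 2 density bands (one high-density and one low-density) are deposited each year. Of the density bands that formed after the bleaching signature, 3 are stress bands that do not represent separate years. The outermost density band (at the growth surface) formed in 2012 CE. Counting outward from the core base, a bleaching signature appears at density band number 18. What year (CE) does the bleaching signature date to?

355 − 18 = 337 density bands lie beyond the bleaching signature toward the growth surface.
Removing the 3 false density bands leaves 337 − 3 = 334 true density bands beyond the bleaching signature.
334 density bands at 2 per year is 334 / 2 = 167 years.
Counting back 167 years from 2012 CE places the bleaching signature in 2012 − 167 = 1845 CE.

1845 CE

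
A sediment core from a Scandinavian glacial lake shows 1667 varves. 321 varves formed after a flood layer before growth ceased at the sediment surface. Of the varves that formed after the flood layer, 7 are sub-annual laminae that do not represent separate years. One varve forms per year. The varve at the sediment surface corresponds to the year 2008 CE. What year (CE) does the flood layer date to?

There are 321 varves younger than the flood layer.
Removing the 7 false varves leaves 321 − 7 = 314 true varves beyond the flood layer.
2008 − 314 = 1694 CE.

1694 CE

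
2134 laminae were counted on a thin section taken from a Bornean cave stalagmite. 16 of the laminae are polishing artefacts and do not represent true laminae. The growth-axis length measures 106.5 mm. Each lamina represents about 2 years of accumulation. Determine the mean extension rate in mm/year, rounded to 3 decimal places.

Correcting the raw count gives 2134 − 16 = 2118 true laminae.
At 2 years per lamina, 2118 × 2 = 4236 years.
106.5 mm over 4236 years gives 106.5 / 4236 ≈ 0.025 mm/year.

0.025 mm/year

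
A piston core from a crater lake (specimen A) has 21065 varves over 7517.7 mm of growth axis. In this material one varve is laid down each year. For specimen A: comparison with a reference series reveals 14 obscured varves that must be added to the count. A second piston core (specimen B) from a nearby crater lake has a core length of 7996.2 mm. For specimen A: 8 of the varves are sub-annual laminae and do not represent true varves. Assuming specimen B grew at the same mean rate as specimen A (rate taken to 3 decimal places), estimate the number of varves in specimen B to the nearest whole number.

22398 varves

Specimen A: correcting the raw count gives 21065 − 8 + 14 = 21071 true varves.
A: 7517.7 mm over 21071 years gives 7517.7 / 21071 ≈ 0.357 mm/yr.
For B, 7996.2 / 0.357 = 22398.32 years ≈ 22398 varves.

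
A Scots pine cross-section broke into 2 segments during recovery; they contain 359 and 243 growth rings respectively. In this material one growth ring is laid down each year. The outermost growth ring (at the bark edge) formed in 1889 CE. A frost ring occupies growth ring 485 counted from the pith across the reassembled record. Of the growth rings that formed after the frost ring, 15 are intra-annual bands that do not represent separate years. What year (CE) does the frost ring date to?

1787 CE

Total growth rings = 359 + 243 = 602.
602 − 485 = 117 growth rings lie beyond the frost ring toward the bark edge.
Excluding 15 false growth rings: 117 − 15 = 102.
The growth ring at the bark edge is 1889 CE, so the frost ring dates to 1889 − 102 = 1787 CE.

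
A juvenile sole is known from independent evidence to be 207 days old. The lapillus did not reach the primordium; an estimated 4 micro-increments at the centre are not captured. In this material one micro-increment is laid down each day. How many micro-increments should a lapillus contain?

One micro-increment per day gives 207 micro-increments over 207 days.
207 − 4 missed = 203 micro-increments expected in the prepared section.

203 micro-increments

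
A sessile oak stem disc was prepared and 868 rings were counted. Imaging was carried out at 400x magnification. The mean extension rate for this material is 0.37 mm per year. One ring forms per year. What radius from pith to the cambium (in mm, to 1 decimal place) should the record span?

321.2 mm

868 years of growth are recorded.
Length ≈ 0.37 × 868 = 321.2 mm.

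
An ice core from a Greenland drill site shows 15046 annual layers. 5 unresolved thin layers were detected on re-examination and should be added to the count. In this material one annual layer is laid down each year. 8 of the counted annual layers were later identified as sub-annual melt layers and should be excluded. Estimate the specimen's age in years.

15043 years

Adjusted count: 15046 − 8 + 5 = 15043 annual layers.
With a one-to-one annual layer periodicity this is 15043 years.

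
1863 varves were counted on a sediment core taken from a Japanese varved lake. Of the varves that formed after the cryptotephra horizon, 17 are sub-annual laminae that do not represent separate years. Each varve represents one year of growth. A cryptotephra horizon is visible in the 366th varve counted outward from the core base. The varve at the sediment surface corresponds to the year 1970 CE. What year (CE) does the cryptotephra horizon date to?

490 CE

Between varve 366 and the sediment surface there are 1863 − 366 = 1497 varves.
Excluding 17 false varves: 1497 − 17 = 1480.
The varve at the sediment surface is 1970 CE, so the cryptotephra horizon dates to 1970 − 1480 = 490 CE.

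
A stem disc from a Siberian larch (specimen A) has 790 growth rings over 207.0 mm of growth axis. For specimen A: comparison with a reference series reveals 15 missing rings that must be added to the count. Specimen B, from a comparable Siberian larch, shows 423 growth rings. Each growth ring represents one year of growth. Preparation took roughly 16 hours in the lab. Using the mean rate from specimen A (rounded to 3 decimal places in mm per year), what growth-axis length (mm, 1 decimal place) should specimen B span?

108.7 mm

Specimen A: after corrections the count is 790 + 15 = 805 growth rings.
A: Extension rate ≈ 207.0 / 805 = 0.257 mm per year.
B's length ≈ 0.257 × 423 = 108.7 mm.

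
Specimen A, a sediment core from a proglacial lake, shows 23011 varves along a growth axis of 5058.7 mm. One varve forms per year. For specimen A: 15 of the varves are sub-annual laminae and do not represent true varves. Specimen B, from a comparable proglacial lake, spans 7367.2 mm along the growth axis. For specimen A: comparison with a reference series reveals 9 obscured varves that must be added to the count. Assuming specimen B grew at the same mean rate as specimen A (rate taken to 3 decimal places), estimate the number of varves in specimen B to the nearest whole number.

33487 varves

Specimen A: adjusted count: 23011 − 15 + 9 = 23005 varves.
A: Mean rate = 5058.7 mm / 23005 years ≈ 0.220 mm/yr.
For B, 7367.2 / 0.220 = 33487.27 years ≈ 33487 varves.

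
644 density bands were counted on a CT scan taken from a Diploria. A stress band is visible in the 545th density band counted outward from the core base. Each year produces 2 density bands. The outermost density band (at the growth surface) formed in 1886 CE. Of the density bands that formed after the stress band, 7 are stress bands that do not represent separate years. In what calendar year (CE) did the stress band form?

The stress band sits at density band 545 from the core base, so 644 − 545 = 99 density bands formed after it.
99 − 7 false = 92 true density bands after the stress band.
92 density bands at 2 per year is 92 / 2 = 46 years.
1886 − 46 = 1840 CE.

1840 CE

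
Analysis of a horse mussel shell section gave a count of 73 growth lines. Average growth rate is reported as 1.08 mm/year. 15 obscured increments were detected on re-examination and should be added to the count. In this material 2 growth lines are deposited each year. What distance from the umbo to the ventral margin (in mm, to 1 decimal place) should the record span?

Adjusted count: 73 + 15 = 88 growth lines.
Dividing by 2 growth lines per year: 88 / 2 = 44 years.
44 years at 1.08 mm/year gives 1.08 × 44 = 47.5 mm.

47.5 mm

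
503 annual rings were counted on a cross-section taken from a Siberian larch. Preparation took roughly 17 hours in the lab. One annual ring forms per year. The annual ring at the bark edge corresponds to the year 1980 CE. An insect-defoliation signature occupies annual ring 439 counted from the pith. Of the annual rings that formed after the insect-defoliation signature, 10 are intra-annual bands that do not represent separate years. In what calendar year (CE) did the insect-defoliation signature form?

1926 CE

503 − 439 = 64 annual rings lie beyond the insect-defoliation signature toward the bark edge.
Removing the 10 false annual rings leaves 64 − 10 = 54 true annual rings beyond the insect-defoliation signature.
1980 − 54 = 1926 CE.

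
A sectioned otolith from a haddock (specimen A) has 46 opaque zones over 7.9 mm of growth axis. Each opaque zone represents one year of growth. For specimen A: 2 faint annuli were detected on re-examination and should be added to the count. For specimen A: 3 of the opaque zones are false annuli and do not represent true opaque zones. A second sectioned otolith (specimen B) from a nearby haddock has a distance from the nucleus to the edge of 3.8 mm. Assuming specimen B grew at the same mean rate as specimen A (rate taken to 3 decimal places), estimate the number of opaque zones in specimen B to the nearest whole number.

22 opaque zones

Specimen A: true opaque zone count = 46 − 3 + 2 = 45.
A: Extension rate ≈ 7.9 / 45 = 0.176 mm/year.
For B, 3.8 / 0.176 = 21.59 years ≈ 22 opaque zones.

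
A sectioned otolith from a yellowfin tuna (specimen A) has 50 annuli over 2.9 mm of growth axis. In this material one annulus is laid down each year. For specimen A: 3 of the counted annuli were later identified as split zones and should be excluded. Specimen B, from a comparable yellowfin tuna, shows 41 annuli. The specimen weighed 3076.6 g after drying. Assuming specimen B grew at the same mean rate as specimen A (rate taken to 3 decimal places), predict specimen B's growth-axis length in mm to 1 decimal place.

2.5 mm

Specimen A: correcting the raw count gives 50 − 3 = 47 true annuli.
A: 2.9 mm over 47 years gives 2.9 / 47 ≈ 0.062 mm/yr.
For B, 0.062 mm/year × 41 years = 2.5 mm.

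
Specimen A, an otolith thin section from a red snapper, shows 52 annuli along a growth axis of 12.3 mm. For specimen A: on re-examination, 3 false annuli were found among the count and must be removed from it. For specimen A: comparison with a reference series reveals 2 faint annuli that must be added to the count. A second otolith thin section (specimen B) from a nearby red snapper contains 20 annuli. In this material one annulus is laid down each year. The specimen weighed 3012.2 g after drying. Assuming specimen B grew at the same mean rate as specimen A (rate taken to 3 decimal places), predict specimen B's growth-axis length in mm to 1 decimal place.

4.8 mm

Specimen A: true annulus count = 52 − 3 + 2 = 51.
A: 12.3 mm over 51 years gives 12.3 / 51 ≈ 0.241 mm/yr.
B's length ≈ 0.241 × 20 = 4.8 mm.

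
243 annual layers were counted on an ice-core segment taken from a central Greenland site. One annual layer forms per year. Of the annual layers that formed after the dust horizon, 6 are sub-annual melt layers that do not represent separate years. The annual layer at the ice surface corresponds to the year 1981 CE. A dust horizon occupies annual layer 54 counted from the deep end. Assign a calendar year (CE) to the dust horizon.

Between annual layer 54 and the ice surface there are 243 − 54 = 189 annual layers.
189 − 6 false = 183 true annual layers after the dust horizon.
The annual layer at the ice surface is 1981 CE, so the dust horizon dates to 1981 − 183 = 1798 CE.

1798 CE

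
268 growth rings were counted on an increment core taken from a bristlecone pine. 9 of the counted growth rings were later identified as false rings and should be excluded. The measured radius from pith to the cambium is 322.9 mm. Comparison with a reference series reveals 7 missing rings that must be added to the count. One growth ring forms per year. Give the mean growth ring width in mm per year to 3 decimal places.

Adjusted count: 268 − 9 + 7 = 266 growth rings.
322.9 mm over 266 years gives 322.9 / 266 ≈ 1.214 mm per year.

1.214 mm per year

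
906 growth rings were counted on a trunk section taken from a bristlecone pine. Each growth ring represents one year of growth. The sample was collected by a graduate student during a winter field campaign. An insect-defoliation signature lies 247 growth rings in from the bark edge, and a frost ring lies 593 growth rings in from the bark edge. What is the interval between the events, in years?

The two markers are separated by 593 − 247 = 346 growth rings.
One growth ring per year makes the interval 346 years.

346 yr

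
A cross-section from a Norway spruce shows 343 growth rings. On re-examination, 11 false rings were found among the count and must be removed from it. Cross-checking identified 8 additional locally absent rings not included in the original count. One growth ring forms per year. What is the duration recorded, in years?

True growth ring count = 343 − 11 + 8 = 340.
At one growth ring per year, that is 340 years.

340 years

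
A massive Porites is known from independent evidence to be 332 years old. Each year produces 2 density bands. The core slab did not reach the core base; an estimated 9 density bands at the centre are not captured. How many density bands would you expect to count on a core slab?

655 density bands

332 years at 2 density bands per year gives 332 × 2 = 664 density bands.
664 − 9 missed = 655 density bands expected in the prepared section.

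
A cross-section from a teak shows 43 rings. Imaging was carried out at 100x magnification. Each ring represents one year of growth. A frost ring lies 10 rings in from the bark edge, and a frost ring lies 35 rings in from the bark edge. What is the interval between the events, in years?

25 years

35 − 10 = 25 rings lie between the two events.
That is 25 years at one ring per year.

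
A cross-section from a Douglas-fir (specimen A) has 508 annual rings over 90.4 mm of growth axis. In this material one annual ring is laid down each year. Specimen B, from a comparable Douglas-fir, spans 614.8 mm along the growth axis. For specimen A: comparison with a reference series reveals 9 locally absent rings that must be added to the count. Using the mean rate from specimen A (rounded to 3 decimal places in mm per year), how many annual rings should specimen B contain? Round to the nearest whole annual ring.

3513 annual rings

Specimen A: correcting the raw count gives 508 + 9 = 517 true annual rings.
A: Extension rate ≈ 90.4 / 517 = 0.175 mm/yr.
Specimen B: 614.8 mm / 0.175 mm per year = 3513.14 years ≈ 3513 annual rings.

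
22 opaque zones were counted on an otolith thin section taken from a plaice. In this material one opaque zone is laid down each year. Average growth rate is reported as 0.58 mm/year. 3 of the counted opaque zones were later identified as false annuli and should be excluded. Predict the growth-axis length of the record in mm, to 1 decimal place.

Adjusted count: 22 − 3 = 19 opaque zones.
Predicted length = 0.58 mm/year × 19 years = 11.0 mm.

11.0 mm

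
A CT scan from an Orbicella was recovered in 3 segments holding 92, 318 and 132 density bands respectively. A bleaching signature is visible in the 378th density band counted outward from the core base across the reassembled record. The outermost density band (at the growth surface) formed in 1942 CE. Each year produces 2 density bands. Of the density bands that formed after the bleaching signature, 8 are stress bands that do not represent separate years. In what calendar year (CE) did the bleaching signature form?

Total density bands = 92 + 318 + 132 = 542.
The bleaching signature sits at density band 378 from the core base, so 542 − 378 = 164 density bands formed after it.
Excluding 8 false density bands: 164 − 8 = 156.
156 density bands at 2 per year is 156 / 2 = 78 years.
The density band at the growth surface is 1942 CE, so the bleaching signature dates to 1942 − 78 = 1864 CE.

1864 CE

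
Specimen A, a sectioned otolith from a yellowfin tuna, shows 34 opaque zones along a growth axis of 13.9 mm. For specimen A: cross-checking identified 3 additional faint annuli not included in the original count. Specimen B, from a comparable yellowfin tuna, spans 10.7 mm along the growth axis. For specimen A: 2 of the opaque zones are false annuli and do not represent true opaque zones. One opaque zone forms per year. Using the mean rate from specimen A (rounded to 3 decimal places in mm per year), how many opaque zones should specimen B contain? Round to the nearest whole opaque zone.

Specimen A: true opaque zone count = 34 − 2 + 3 = 35.
A: Extension rate ≈ 13.9 / 35 = 0.397 mm per year.
For B, 10.7 / 0.397 = 26.95 years ≈ 27 opaque zones.

27 opaque zones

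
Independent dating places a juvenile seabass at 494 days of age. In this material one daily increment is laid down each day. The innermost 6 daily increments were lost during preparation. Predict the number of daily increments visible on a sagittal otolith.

488 daily increments

One daily increment per day gives 494 daily increments over 494 days.
Less the 6 uncaptured daily increments: 494 − 6 = 488.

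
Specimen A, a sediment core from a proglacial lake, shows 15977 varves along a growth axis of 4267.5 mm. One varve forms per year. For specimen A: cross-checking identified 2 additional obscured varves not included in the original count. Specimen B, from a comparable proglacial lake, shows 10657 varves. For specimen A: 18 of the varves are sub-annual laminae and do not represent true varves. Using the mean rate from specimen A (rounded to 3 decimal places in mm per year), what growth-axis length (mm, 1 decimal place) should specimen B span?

2845.4 mm

Specimen A: after corrections the count is 15977 − 18 + 2 = 15961 varves.
A: Mean rate = 4267.5 mm / 15961 years ≈ 0.267 mm/yr.
B's length ≈ 0.267 × 10657 = 2845.4 mm.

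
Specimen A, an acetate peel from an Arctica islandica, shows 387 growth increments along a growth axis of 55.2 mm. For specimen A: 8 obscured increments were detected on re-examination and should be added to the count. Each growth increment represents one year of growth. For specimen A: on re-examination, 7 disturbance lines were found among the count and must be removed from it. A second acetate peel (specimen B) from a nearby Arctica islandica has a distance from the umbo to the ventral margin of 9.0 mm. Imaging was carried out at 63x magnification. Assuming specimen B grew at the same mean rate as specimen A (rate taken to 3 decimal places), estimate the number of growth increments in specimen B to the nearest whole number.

63 growth increments

Specimen A: after corrections the count is 387 − 7 + 8 = 388 growth increments.
A: Extension rate ≈ 55.2 / 388 = 0.142 mm/yr.
For B, 9.0 / 0.142 = 63.38 years ≈ 63 growth increments.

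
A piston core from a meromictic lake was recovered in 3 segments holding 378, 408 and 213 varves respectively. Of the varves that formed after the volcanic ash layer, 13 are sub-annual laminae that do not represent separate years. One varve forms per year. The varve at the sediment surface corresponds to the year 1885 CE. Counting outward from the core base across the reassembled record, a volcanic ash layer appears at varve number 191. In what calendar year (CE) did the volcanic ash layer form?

1090 CE

Total varves = 378 + 408 + 213 = 999.
The volcanic ash layer sits at varve 191 from the core base, so 999 − 191 = 808 varves formed after it.
Excluding 13 false varves: 808 − 13 = 795.
1885 − 795 = 1090 CE.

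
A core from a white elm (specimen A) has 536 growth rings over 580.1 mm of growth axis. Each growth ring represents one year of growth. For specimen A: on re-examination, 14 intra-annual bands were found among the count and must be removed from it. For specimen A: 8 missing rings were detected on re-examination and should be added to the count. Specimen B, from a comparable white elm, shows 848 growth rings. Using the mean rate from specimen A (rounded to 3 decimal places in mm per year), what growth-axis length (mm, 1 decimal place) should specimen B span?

928.6 mm

Specimen A: after corrections the count is 536 − 14 + 8 = 530 growth rings.
A: 580.1 mm over 530 years gives 580.1 / 530 ≈ 1.095 mm/yr.
For B, 1.095 mm/year × 848 years = 928.6 mm.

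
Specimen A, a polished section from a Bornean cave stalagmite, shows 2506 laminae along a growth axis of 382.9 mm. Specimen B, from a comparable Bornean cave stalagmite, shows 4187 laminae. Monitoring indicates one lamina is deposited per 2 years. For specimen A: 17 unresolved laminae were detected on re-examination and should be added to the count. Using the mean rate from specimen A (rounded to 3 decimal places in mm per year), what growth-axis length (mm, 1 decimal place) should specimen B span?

636.4 mm

Specimen A: correcting the raw count gives 2506 + 17 = 2523 true laminae.
Specimen A: multiplying by 2 years per lamina: 2523 × 2 = 5046 years.
A: 382.9 mm over 5046 years gives 382.9 / 5046 ≈ 0.076 mm per year.
Specimen B: at 2 years per lamina, 4187 × 2 = 8374 years. Length of B = 0.076 × 8374 = 636.4 mm.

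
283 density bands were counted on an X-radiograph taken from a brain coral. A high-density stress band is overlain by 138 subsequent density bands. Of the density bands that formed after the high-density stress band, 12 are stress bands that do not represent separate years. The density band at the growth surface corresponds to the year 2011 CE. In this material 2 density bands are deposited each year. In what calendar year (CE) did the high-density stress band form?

138 density bands post-date the high-density stress band.
Excluding 12 false density bands: 138 − 12 = 126.
126 density bands at 2 per year is 126 / 2 = 63 years.
Counting back 63 years from 2011 CE places the high-density stress band in 2011 − 63 = 1948 CE.

1948 CE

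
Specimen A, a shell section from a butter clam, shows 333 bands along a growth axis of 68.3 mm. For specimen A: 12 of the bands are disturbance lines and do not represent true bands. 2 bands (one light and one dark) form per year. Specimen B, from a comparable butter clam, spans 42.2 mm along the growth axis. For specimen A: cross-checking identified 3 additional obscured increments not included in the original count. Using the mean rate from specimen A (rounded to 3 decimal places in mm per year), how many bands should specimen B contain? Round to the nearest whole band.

200 bands

Specimen A: adjusted count: 333 − 12 + 3 = 324 bands.
Specimen A: 324 bands at 2 per year is 324 / 2 = 162 years.
A: Mean rate = 68.3 mm / 162 years ≈ 0.422 mm/yr.
B spans 42.2 / 0.422 = 100.00 years; at 2 bands per year that is 100.00 × 2 ≈ 200 bands.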